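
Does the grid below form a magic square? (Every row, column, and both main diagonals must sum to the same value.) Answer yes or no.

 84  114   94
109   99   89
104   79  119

No — anti-diagonal sums to 297 but column 2 sums to 292.

Row 1: 84 + 114 + 94 = 292.
Row 2: 109 + 99 + 89 = 297.
Row 3: 104 + 79 + 119 = 302.
Column 1: 84 + 109 + 104 = 297.
Column 2: 114 + 99 + 79 = 292.
Column 3: 94 + 89 + 119 = 302.
Main diagonal: 84 + 99 + 119 = 302.
Anti-diagonal: 94 + 99 + 104 = 297.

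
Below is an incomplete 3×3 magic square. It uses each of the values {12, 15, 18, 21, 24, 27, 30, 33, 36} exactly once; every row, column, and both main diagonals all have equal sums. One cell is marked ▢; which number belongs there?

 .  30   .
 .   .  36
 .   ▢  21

18

The 9 entries sum to 216, so each line sums to 216/3 = 72.
Using column 3: 36 + 21 + ? → (1,3) = 72 − 57 = 15.
From row 1, 72 − (30 + 15) gives (1,1) = 27.
The remaining cell in main diagonal is (2,2) = 72 − 48 = 24.
Anti-diagonal must total 72; the given cells sum to 39, so (3,1) = 33.
The remaining cell in row 2 is (2,1) = 72 − 60 = 12.
Row 3 must total 72; the given cells sum to 54, so (3,2) = 18.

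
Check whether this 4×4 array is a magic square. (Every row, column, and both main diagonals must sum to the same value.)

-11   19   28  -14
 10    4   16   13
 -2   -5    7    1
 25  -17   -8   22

Row 1: -11 + 19 + 28 + (-14) = 22.
Row 2: 10 + 4 + 16 + 13 = 43.
Row 3: -2 + (-5) + 7 + 1 = 1.
Row 4: 25 + (-17) + (-8) + 22 = 22.
Column 1: -11 + 10 + (-2) + 25 = 22.
Column 2: 19 + 4 + (-5) + (-17) = 1.
Column 3: 28 + 16 + 7 + (-8) = 43.
Column 4: -14 + 13 + 1 + 22 = 22.
Main diagonal: -11 + 4 + 7 + 22 = 22.
Anti-diagonal: -14 + 16 + (-5) + 25 = 22.

No — main diagonal sums to 22 but column 3 sums to 43.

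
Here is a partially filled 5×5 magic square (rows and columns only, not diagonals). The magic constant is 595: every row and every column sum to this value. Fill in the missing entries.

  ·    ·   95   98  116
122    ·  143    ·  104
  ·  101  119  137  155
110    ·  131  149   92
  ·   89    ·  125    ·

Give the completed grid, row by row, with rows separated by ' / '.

Using row 3: 101 + 119 + 137 + 155 + ? → (3,1) = 595 − 512 = 83.
Row 4: 110 + 131 + 149 + 92 + ? = 595, so (4,2) = 113.
Column 3 needs 595; the known cells sum to 488, so (5,3) = 107.
Column 4 must total 595; the given cells sum to 509, so (2,4) = 86.
The remaining cell in column 5 is (5,5) = 595 − 467 = 128.
The remaining cell in row 2 is (2,2) = 595 − 455 = 140.
Row 5 must total 595; the given cells sum to 449, so (5,1) = 146.
Column 1 needs 595; the known cells sum to 461, so (1,1) = 134.
The remaining cell in column 2 is (1,2) = 595 − 443 = 152.

134 152 95 98 116 / 122 140 143 86 104 / 83 101 119 137 155 / 110 113 131 149 92 / 146 89 107 125 128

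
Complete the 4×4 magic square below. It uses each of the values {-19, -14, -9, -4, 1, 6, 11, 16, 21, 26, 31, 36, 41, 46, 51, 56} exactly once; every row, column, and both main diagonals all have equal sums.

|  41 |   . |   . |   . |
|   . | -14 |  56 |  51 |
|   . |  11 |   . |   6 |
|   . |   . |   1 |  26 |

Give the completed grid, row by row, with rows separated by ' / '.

41 46 -4 -9 / -19 -14 56 51 / 36 11 21 6 / 16 31 1 26

The 16 entries sum to 296, so each line sums to 296/4 = 74.
From row 2, 74 − (-14 + 56 + 51) gives (2,1) = -19.
From column 4, 74 − (51 + 6 + 26) gives (1,4) = -9.
Main diagonal needs 74; the known cells sum to 53, so (3,3) = 21.
The remaining cell in anti-diagonal is (4,1) = 74 − 58 = 16.
The remaining cell in row 3 is (3,1) = 74 − 38 = 36.
From row 4, 74 − (16 + 1 + 26) gives (4,2) = 31.
From column 2, 74 − (-14 + 11 + 31) gives (1,2) = 46.
Column 3 needs 74; the known cells sum to 78, so (1,3) = -4.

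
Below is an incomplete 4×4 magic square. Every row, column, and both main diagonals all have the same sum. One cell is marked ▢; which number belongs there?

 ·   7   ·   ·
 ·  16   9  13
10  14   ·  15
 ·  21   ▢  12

8

Column 2 is complete and sums to 58; that is the magic constant.
Row 2: 16 + 9 + 13 + ? = 58, so (2,1) = 20.
Row 3 needs 58; the known cells sum to 39, so (3,3) = 19.
Column 4: 13 + 15 + 12 + ? = 58, so (1,4) = 18.
From main diagonal, 58 − (16 + 19 + 12) gives (1,1) = 11.
Using anti-diagonal: 18 + 9 + 14 + ? → (4,1) = 58 − 41 = 17.
The remaining cell in row 1 is (1,3) = 58 − 36 = 22.
Row 4 needs 58; the known cells sum to 50, so (4,3) = 8.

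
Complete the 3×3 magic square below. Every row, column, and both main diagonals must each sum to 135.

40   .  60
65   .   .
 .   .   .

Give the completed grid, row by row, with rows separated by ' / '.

Row 1: 40 + 60 + ? = 135, so (1,2) = 35.
The remaining cell in column 1 is (3,1) = 135 − 105 = 30.
Using anti-diagonal: 60 + 30 + ? → (2,2) = 135 − 90 = 45.
The remaining cell in row 2 is (2,3) = 135 − 110 = 25.
The remaining cell in column 2 is (3,2) = 135 − 80 = 55.
Column 3 must total 135; the given cells sum to 85, so (3,3) = 50.

40 35 60 / 65 45 25 / 30 55 50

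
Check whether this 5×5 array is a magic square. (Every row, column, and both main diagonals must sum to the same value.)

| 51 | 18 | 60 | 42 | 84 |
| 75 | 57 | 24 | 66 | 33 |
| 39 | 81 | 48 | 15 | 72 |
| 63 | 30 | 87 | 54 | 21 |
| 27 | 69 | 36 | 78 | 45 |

Yes

Row 1: 51 + 18 + 60 + 42 + 84 = 255.
Row 2: 75 + 57 + 24 + 66 + 33 = 255.
Row 3: 39 + 81 + 48 + 15 + 72 = 255.
Row 4: 63 + 30 + 87 + 54 + 21 = 255.
Row 5: 27 + 69 + 36 + 78 + 45 = 255.
Column 1: 51 + 75 + 39 + 63 + 27 = 255.
Column 2: 18 + 57 + 81 + 30 + 69 = 255.
Column 3: 60 + 24 + 48 + 87 + 36 = 255.
Column 4: 42 + 66 + 15 + 54 + 78 = 255.
Column 5: 84 + 33 + 72 + 21 + 45 = 255.
Main diagonal: 51 + 57 + 48 + 54 + 45 = 255.
Anti-diagonal: 84 + 66 + 48 + 30 + 27 = 255.
All lines sum to 255.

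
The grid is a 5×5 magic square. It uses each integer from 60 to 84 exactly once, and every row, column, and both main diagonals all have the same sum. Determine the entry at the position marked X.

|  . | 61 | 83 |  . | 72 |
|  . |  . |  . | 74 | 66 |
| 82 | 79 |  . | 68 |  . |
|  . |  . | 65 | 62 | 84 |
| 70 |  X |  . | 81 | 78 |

67

The entries are 60 through 84, which sum to 1800, so each line sums to 1800/5 = 360.
Column 4 must total 360; the given cells sum to 285, so (1,4) = 75.
From column 5, 360 − (72 + 66 + 84 + 78) gives (3,5) = 60.
Using row 1: 61 + 83 + 75 + 72 + ? → (1,1) = 360 − 291 = 69.
From row 3, 360 − (82 + 79 + 68 + 60) gives (3,3) = 71.
From main diagonal, 360 − (69 + 71 + 62 + 78) gives (2,2) = 80.
Anti-diagonal needs 360; the known cells sum to 287, so (4,2) = 73.
The remaining cell in row 4 is (4,1) = 360 − 284 = 76.
The remaining cell in column 1 is (2,1) = 360 − 297 = 63.
Using column 2: 61 + 80 + 79 + 73 + ? → (5,2) = 360 − 293 = 67.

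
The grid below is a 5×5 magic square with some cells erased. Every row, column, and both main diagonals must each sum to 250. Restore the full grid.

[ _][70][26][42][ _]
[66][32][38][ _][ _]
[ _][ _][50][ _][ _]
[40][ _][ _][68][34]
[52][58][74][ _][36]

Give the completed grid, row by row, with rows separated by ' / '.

Row 5 must total 250; the given cells sum to 220, so (5,4) = 30.
From column 3, 250 − (26 + 38 + 50 + 74) gives (4,3) = 62.
The remaining cell in main diagonal is (1,1) = 250 − 186 = 64.
From row 1, 250 − (64 + 70 + 26 + 42) gives (1,5) = 48.
The remaining cell in row 4 is (4,2) = 250 − 204 = 46.
Column 1 needs 250; the known cells sum to 222, so (3,1) = 28.
Column 2: 70 + 32 + 46 + 58 + ? = 250, so (3,2) = 44.
Anti-diagonal must total 250; the given cells sum to 196, so (2,4) = 54.
From row 2, 250 − (66 + 32 + 38 + 54) gives (2,5) = 60.
Column 4: 42 + 54 + 68 + 30 + ? = 250, so (3,4) = 56.
The remaining cell in column 5 is (3,5) = 250 − 178 = 72.

64 70 26 42 48 / 66 32 38 54 60 / 28 44 50 56 72 / 40 46 62 68 34 / 52 58 74 30 36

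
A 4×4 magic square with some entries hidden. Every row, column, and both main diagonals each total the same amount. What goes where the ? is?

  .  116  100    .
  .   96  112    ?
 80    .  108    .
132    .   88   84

Column 3 is complete and sums to 408; that is the magic constant.
Row 4 must total 408; the given cells sum to 304, so (4,2) = 104.
Using column 2: 116 + 96 + 104 + ? → (3,2) = 408 − 316 = 92.
Using main diagonal: 96 + 108 + 84 + ? → (1,1) = 408 − 288 = 120.
Anti-diagonal must total 408; the given cells sum to 336, so (1,4) = 72.
Row 3 must total 408; the given cells sum to 280, so (3,4) = 128.
The remaining cell in column 1 is (2,1) = 408 − 332 = 76.
Column 4 needs 408; the known cells sum to 284, so (2,4) = 124.

124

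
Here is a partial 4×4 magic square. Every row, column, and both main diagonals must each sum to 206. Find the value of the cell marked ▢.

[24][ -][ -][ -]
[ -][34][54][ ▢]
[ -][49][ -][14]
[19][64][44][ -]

Using row 4: 19 + 64 + 44 + ? → (4,4) = 206 − 127 = 79.
The remaining cell in column 2 is (1,2) = 206 − 147 = 59.
Main diagonal: 24 + 34 + 79 + ? = 206, so (3,3) = 69.
Anti-diagonal needs 206; the known cells sum to 122, so (1,4) = 84.
The remaining cell in row 1 is (1,3) = 206 − 167 = 39.
Row 3: 49 + 69 + 14 + ? = 206, so (3,1) = 74.
Using column 1: 24 + 74 + 19 + ? → (2,1) = 206 − 117 = 89.
Column 4 must total 206; the given cells sum to 177, so (2,4) = 29.

29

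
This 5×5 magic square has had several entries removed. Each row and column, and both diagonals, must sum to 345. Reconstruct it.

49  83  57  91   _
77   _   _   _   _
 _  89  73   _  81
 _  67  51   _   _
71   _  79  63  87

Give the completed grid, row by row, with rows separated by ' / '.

49 83 57 91 65 / 77 61 85 69 53 / 55 89 73 47 81 / 93 67 51 75 59 / 71 45 79 63 87

Row 1 must total 345; the given cells sum to 280, so (1,5) = 65.
Row 5: 71 + 79 + 63 + 87 + ? = 345, so (5,2) = 45.
Using column 2: 83 + 89 + 67 + 45 + ? → (2,2) = 345 − 284 = 61.
Column 3 must total 345; the given cells sum to 260, so (2,3) = 85.
Main diagonal needs 345; the known cells sum to 270, so (4,4) = 75.
Using anti-diagonal: 65 + 73 + 67 + 71 + ? → (2,4) = 345 − 276 = 69.
The remaining cell in row 2 is (2,5) = 345 − 292 = 53.
Using column 4: 91 + 69 + 75 + 63 + ? → (3,4) = 345 − 298 = 47.
Column 5: 65 + 53 + 81 + 87 + ? = 345, so (4,5) = 59.
Row 3 must total 345; the given cells sum to 290, so (3,1) = 55.
Row 4 must total 345; the given cells sum to 252, so (4,1) = 93.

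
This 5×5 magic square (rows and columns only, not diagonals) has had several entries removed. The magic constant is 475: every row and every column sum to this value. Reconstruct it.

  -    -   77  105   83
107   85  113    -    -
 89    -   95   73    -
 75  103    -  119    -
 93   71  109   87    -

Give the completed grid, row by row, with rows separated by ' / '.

Row 5 must total 475; the given cells sum to 360, so (5,5) = 115.
Using column 1: 107 + 89 + 75 + 93 + ? → (1,1) = 475 − 364 = 111.
Column 3: 77 + 113 + 95 + 109 + ? = 475, so (4,3) = 81.
Using column 4: 105 + 73 + 119 + 87 + ? → (2,4) = 475 − 384 = 91.
Using row 1: 111 + 77 + 105 + 83 + ? → (1,2) = 475 − 376 = 99.
Row 2: 107 + 85 + 113 + 91 + ? = 475, so (2,5) = 79.
Row 4 needs 475; the known cells sum to 378, so (4,5) = 97.
Column 2 needs 475; the known cells sum to 358, so (3,2) = 117.
Using column 5: 83 + 79 + 97 + 115 + ? → (3,5) = 475 − 374 = 101.

111 99 77 105 83 / 107 85 113 91 79 / 89 117 95 73 101 / 75 103 81 119 97 / 93 71 109 87 115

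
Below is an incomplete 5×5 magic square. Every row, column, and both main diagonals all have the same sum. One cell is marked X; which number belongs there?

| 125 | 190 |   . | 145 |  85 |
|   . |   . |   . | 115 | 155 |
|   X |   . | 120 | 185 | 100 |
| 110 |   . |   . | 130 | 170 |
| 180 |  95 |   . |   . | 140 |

Column 5 is complete and sums to 650; that is the magic constant.
Row 1 must total 650; the given cells sum to 545, so (1,3) = 105.
Column 4 needs 650; the known cells sum to 575, so (5,4) = 75.
Main diagonal: 125 + 120 + 130 + 140 + ? = 650, so (2,2) = 135.
Anti-diagonal needs 650; the known cells sum to 500, so (4,2) = 150.
Using row 4: 110 + 150 + 130 + 170 + ? → (4,3) = 650 − 560 = 90.
Using row 5: 180 + 95 + 75 + 140 + ? → (5,3) = 650 − 490 = 160.
From column 2, 650 − (190 + 135 + 150 + 95) gives (3,2) = 80.
Column 3 needs 650; the known cells sum to 475, so (2,3) = 175.
From row 2, 650 − (135 + 175 + 115 + 155) gives (2,1) = 70.
Using row 3: 80 + 120 + 185 + 100 + ? → (3,1) = 650 − 485 = 165.

165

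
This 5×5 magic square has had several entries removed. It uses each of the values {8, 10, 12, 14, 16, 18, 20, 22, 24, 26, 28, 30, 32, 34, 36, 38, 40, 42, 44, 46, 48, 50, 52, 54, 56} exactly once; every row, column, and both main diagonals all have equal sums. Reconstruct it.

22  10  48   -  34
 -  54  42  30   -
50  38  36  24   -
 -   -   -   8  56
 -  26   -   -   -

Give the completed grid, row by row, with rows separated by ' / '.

The 25 entries sum to 800, so each line sums to 800/5 = 160.
Row 1 must total 160; the given cells sum to 114, so (1,4) = 46.
Row 3 must total 160; the given cells sum to 148, so (3,5) = 12.
Column 2: 10 + 54 + 38 + 26 + ? = 160, so (4,2) = 32.
Column 4 must total 160; the given cells sum to 108, so (5,4) = 52.
Main diagonal must total 160; the given cells sum to 120, so (5,5) = 40.
Anti-diagonal must total 160; the given cells sum to 132, so (5,1) = 28.
Row 5 needs 160; the known cells sum to 146, so (5,3) = 14.
Column 3: 48 + 42 + 36 + 14 + ? = 160, so (4,3) = 20.
The remaining cell in column 5 is (2,5) = 160 − 142 = 18.
Row 2 needs 160; the known cells sum to 144, so (2,1) = 16.
Row 4 needs 160; the known cells sum to 116, so (4,1) = 44.

22 10 48 46 34 / 16 54 42 30 18 / 50 38 36 24 12 / 44 32 20 8 56 / 28 26 14 52 40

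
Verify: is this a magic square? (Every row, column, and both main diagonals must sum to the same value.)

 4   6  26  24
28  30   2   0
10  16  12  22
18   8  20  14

Yes

Row 1: 4 + 6 + 26 + 24 = 60.
Row 2: 28 + 30 + 2 + 0 = 60.
Row 3: 10 + 16 + 12 + 22 = 60.
Row 4: 18 + 8 + 20 + 14 = 60.
Column 1: 4 + 28 + 10 + 18 = 60.
Column 2: 6 + 30 + 16 + 8 = 60.
Column 3: 26 + 2 + 12 + 20 = 60.
Column 4: 24 + 0 + 22 + 14 = 60.
Main diagonal: 4 + 30 + 12 + 14 = 60.
Anti-diagonal: 24 + 2 + 16 + 18 = 60.
All lines sum to 60.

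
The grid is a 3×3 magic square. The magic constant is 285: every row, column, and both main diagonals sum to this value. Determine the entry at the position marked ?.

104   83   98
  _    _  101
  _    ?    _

107

Using column 3: 98 + 101 + ? → (3,3) = 285 − 199 = 86.
Main diagonal: 104 + 86 + ? = 285, so (2,2) = 95.
From anti-diagonal, 285 − (98 + 95) gives (3,1) = 92.
From row 2, 285 − (95 + 101) gives (2,1) = 89.
Row 3: 92 + 86 + ? = 285, so (3,2) = 107.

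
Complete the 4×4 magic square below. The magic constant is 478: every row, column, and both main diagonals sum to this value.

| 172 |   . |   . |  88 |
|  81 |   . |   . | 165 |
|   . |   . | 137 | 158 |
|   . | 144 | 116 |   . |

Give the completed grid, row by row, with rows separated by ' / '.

The remaining cell in column 4 is (4,4) = 478 − 411 = 67.
Main diagonal needs 478; the known cells sum to 376, so (2,2) = 102.
Row 2: 81 + 102 + 165 + ? = 478, so (2,3) = 130.
Row 4: 144 + 116 + 67 + ? = 478, so (4,1) = 151.
Column 1: 172 + 81 + 151 + ? = 478, so (3,1) = 74.
Using column 3: 130 + 137 + 116 + ? → (1,3) = 478 − 383 = 95.
Anti-diagonal needs 478; the known cells sum to 369, so (3,2) = 109.
From row 1, 478 − (172 + 95 + 88) gives (1,2) = 123.

172 123 95 88 / 81 102 130 165 / 74 109 137 158 / 151 144 116 67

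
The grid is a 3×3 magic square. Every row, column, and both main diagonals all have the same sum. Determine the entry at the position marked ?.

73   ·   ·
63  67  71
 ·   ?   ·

75

Row 2 is complete and sums to 201; that is the magic constant.
Using column 1: 73 + 63 + ? → (3,1) = 201 − 136 = 65.
Main diagonal: 73 + 67 + ? = 201, so (3,3) = 61.
Anti-diagonal must total 201; the given cells sum to 132, so (1,3) = 69.
Row 1 must total 201; the given cells sum to 142, so (1,2) = 59.
Using row 3: 65 + 61 + ? → (3,2) = 201 − 126 = 75.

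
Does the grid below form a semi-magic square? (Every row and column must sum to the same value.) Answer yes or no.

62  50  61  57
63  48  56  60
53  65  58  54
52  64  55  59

Row 1: 62 + 50 + 61 + 57 = 230.
Row 2: 63 + 48 + 56 + 60 = 227.
Row 3: 53 + 65 + 58 + 54 = 230.
Row 4: 52 + 64 + 55 + 59 = 230.
Column 1: 62 + 63 + 53 + 52 = 230.
Column 2: 50 + 48 + 65 + 64 = 227.
Column 3: 61 + 56 + 58 + 55 = 230.
Column 4: 57 + 60 + 54 + 59 = 230.

No — column 1 sums to 230 but row 2 sums to 227.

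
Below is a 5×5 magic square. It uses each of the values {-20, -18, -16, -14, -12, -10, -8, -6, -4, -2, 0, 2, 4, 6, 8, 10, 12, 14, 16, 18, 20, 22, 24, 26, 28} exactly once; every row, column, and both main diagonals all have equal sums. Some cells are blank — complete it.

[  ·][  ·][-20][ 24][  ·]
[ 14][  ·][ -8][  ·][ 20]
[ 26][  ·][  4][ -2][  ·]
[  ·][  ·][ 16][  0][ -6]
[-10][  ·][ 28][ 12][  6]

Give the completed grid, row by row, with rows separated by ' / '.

The 25 entries sum to 100, so each line sums to 100/5 = 20.
Row 5 must total 20; the given cells sum to 36, so (5,2) = -16.
From column 4, 20 − (24 + (-2) + 0 + 12) gives (2,4) = -14.
Row 2 needs 20; the known cells sum to 12, so (2,2) = 8.
Using main diagonal: 8 + 4 + 0 + 6 + ? → (1,1) = 20 − 18 = 2.
From column 1, 20 − (2 + 14 + 26 + (-10)) gives (4,1) = -12.
Row 4 needs 20; the known cells sum to -2, so (4,2) = 22.
Anti-diagonal: -14 + 4 + 22 + (-10) + ? = 20, so (1,5) = 18.
Row 1 must total 20; the given cells sum to 24, so (1,2) = -4.
The remaining cell in column 2 is (3,2) = 20 − 10 = 10.
From column 5, 20 − (18 + 20 + (-6) + 6) gives (3,5) = -18.

2 -4 -20 24 18 / 14 8 -8 -14 20 / 26 10 4 -2 -18 / -12 22 16 0 -6 / -10 -16 28 12 6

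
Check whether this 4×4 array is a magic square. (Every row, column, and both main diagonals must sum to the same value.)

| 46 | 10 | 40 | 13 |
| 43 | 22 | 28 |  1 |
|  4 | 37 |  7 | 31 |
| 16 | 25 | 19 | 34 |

No — column 1 sums to 109 but row 4 sums to 94.

Row 1: 46 + 10 + 40 + 13 = 109.
Row 2: 43 + 22 + 28 + 1 = 94.
Row 3: 4 + 37 + 7 + 31 = 79.
Row 4: 16 + 25 + 19 + 34 = 94.
Column 1: 46 + 43 + 4 + 16 = 109.
Column 2: 10 + 22 + 37 + 25 = 94.
Column 3: 40 + 28 + 7 + 19 = 94.
Column 4: 13 + 1 + 31 + 34 = 79.
Main diagonal: 46 + 22 + 7 + 34 = 109.
Anti-diagonal: 13 + 28 + 37 + 16 = 94.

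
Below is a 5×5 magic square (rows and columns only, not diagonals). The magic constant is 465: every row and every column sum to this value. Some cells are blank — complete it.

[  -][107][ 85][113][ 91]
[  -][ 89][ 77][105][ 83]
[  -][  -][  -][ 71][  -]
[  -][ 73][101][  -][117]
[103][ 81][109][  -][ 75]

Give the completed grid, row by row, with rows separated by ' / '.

69 107 85 113 91 / 111 89 77 105 83 / 87 115 93 71 99 / 95 73 101 79 117 / 103 81 109 97 75

Using row 1: 107 + 85 + 113 + 91 + ? → (1,1) = 465 − 396 = 69.
Row 2 must total 465; the given cells sum to 354, so (2,1) = 111.
The remaining cell in row 5 is (5,4) = 465 − 368 = 97.
Column 2: 107 + 89 + 73 + 81 + ? = 465, so (3,2) = 115.
From column 3, 465 − (85 + 77 + 101 + 109) gives (3,3) = 93.
The remaining cell in column 4 is (4,4) = 465 − 386 = 79.
From column 5, 465 − (91 + 83 + 117 + 75) gives (3,5) = 99.
Row 3 must total 465; the given cells sum to 378, so (3,1) = 87.
Row 4 must total 465; the given cells sum to 370, so (4,1) = 95.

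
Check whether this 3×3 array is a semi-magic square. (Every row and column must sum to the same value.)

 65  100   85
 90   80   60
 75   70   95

Row 1: 65 + 100 + 85 = 250.
Row 2: 90 + 80 + 60 = 230.
Row 3: 75 + 70 + 95 = 240.
Column 1: 65 + 90 + 75 = 230.
Column 2: 100 + 80 + 70 = 250.
Column 3: 85 + 60 + 95 = 240.

No — row 3 sums to 240 but column 2 sums to 250.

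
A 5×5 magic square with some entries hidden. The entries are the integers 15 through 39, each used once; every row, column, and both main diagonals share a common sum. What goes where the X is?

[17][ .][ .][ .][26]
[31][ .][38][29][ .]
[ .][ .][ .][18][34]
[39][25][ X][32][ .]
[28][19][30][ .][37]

The entries are 15 through 39, which sum to 675, so each line sums to 675/5 = 135.
The remaining cell in row 5 is (5,4) = 135 − 114 = 21.
Using column 1: 17 + 31 + 39 + 28 + ? → (3,1) = 135 − 115 = 20.
Column 4: 29 + 18 + 32 + 21 + ? = 135, so (1,4) = 35.
Anti-diagonal must total 135; the given cells sum to 108, so (3,3) = 27.
From row 3, 135 − (20 + 27 + 18 + 34) gives (3,2) = 36.
Main diagonal must total 135; the given cells sum to 113, so (2,2) = 22.
The remaining cell in row 2 is (2,5) = 135 − 120 = 15.
Column 2 needs 135; the known cells sum to 102, so (1,2) = 33.
From column 5, 135 − (26 + 15 + 34 + 37) gives (4,5) = 23.
Row 1 needs 135; the known cells sum to 111, so (1,3) = 24.
The remaining cell in row 4 is (4,3) = 135 − 119 = 16.

16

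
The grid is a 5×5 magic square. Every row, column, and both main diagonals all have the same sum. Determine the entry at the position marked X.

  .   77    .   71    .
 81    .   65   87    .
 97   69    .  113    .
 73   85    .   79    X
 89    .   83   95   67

Column 4 is complete and sums to 445; that is the magic constant.
Row 5: 89 + 83 + 95 + 67 + ? = 445, so (5,2) = 111.
Column 1 needs 445; the known cells sum to 340, so (1,1) = 105.
Using column 2: 77 + 69 + 85 + 111 + ? → (2,2) = 445 − 342 = 103.
Main diagonal must total 445; the given cells sum to 354, so (3,3) = 91.
The remaining cell in anti-diagonal is (1,5) = 445 − 352 = 93.
Using row 1: 105 + 77 + 71 + 93 + ? → (1,3) = 445 − 346 = 99.
From row 2, 445 − (81 + 103 + 65 + 87) gives (2,5) = 109.
From row 3, 445 − (97 + 69 + 91 + 113) gives (3,5) = 75.
Column 3 must total 445; the given cells sum to 338, so (4,3) = 107.
Column 5 must total 445; the given cells sum to 344, so (4,5) = 101.

101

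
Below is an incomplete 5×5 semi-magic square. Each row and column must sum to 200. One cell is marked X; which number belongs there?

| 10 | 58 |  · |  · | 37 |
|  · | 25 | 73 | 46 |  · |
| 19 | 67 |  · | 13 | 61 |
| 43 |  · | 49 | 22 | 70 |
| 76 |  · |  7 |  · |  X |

From row 3, 200 − (19 + 67 + 13 + 61) gives (3,3) = 40.
From row 4, 200 − (43 + 49 + 22 + 70) gives (4,2) = 16.
Using column 1: 10 + 19 + 43 + 76 + ? → (2,1) = 200 − 148 = 52.
Column 2 must total 200; the given cells sum to 166, so (5,2) = 34.
The remaining cell in column 3 is (1,3) = 200 − 169 = 31.
Row 1 must total 200; the given cells sum to 136, so (1,4) = 64.
The remaining cell in row 2 is (2,5) = 200 − 196 = 4.
From column 4, 200 − (64 + 46 + 13 + 22) gives (5,4) = 55.
Column 5 must total 200; the given cells sum to 172, so (5,5) = 28.

28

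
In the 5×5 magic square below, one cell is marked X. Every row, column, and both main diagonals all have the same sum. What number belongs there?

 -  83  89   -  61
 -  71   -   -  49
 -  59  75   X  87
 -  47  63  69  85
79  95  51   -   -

81

Column 2 is complete and sums to 355; that is the magic constant.
Using row 4: 47 + 63 + 69 + 85 + ? → (4,1) = 355 − 264 = 91.
Column 3: 89 + 75 + 63 + 51 + ? = 355, so (2,3) = 77.
The remaining cell in column 5 is (5,5) = 355 − 282 = 73.
From main diagonal, 355 − (71 + 75 + 69 + 73) gives (1,1) = 67.
Anti-diagonal needs 355; the known cells sum to 262, so (2,4) = 93.
From row 1, 355 − (67 + 83 + 89 + 61) gives (1,4) = 55.
Row 2 must total 355; the given cells sum to 290, so (2,1) = 65.
From row 5, 355 − (79 + 95 + 51 + 73) gives (5,4) = 57.
Column 1 needs 355; the known cells sum to 302, so (3,1) = 53.
The remaining cell in column 4 is (3,4) = 355 − 274 = 81.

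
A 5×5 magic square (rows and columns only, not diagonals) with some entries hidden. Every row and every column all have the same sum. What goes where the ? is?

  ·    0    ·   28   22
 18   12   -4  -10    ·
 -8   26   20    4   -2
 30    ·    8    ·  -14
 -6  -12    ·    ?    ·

16

Row 3 is complete and sums to 40; that is the magic constant.
From row 2, 40 − (18 + 12 + (-4) + (-10)) gives (2,5) = 24.
Using column 1: 18 + (-8) + 30 + (-6) + ? → (1,1) = 40 − 34 = 6.
The remaining cell in column 2 is (4,2) = 40 − 26 = 14.
Column 5 needs 40; the known cells sum to 30, so (5,5) = 10.
The remaining cell in row 1 is (1,3) = 40 − 56 = -16.
The remaining cell in row 4 is (4,4) = 40 − 38 = 2.
From column 3, 40 − (-16 + (-4) + 20 + 8) gives (5,3) = 32.
Using column 4: 28 + (-10) + 4 + 2 + ? → (5,4) = 40 − 24 = 16.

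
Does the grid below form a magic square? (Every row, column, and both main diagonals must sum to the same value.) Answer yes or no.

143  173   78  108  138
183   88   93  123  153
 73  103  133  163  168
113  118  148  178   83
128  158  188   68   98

Row 1: 143 + 173 + 78 + 108 + 138 = 640.
Row 2: 183 + 88 + 93 + 123 + 153 = 640.
Row 3: 73 + 103 + 133 + 163 + 168 = 640.
Row 4: 113 + 118 + 148 + 178 + 83 = 640.
Row 5: 128 + 158 + 188 + 68 + 98 = 640.
Column 1: 143 + 183 + 73 + 113 + 128 = 640.
Column 2: 173 + 88 + 103 + 118 + 158 = 640.
Column 3: 78 + 93 + 133 + 148 + 188 = 640.
Column 4: 108 + 123 + 163 + 178 + 68 = 640.
Column 5: 138 + 153 + 168 + 83 + 98 = 640.
Main diagonal: 143 + 88 + 133 + 178 + 98 = 640.
Anti-diagonal: 138 + 123 + 133 + 118 + 128 = 640.
All lines sum to 640.

Yes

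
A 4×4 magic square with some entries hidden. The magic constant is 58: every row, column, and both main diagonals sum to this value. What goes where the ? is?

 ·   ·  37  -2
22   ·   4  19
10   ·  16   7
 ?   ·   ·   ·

From row 2, 58 − (22 + 4 + 19) gives (2,2) = 13.
Row 3: 10 + 16 + 7 + ? = 58, so (3,2) = 25.
Column 3: 37 + 4 + 16 + ? = 58, so (4,3) = 1.
Using column 4: -2 + 19 + 7 + ? → (4,4) = 58 − 24 = 34.
Main diagonal needs 58; the known cells sum to 63, so (1,1) = -5.
Using anti-diagonal: -2 + 4 + 25 + ? → (4,1) = 58 − 27 = 31.

31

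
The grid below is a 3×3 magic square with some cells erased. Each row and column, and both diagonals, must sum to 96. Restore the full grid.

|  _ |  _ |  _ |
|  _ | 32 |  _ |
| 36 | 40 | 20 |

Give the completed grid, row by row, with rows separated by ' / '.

44 24 28 / 16 32 48 / 36 40 20

Column 2: 32 + 40 + ? = 96, so (1,2) = 24.
Using main diagonal: 32 + 20 + ? → (1,1) = 96 − 52 = 44.
From anti-diagonal, 96 − (32 + 36) gives (1,3) = 28.
Column 1 needs 96; the known cells sum to 80, so (2,1) = 16.
From column 3, 96 − (28 + 20) gives (2,3) = 48.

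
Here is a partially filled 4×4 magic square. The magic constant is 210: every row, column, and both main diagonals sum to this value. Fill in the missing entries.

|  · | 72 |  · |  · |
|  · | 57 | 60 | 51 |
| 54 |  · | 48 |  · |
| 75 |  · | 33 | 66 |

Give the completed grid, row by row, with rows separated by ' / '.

39 72 69 30 / 42 57 60 51 / 54 45 48 63 / 75 36 33 66

Row 2 must total 210; the given cells sum to 168, so (2,1) = 42.
Row 4: 75 + 33 + 66 + ? = 210, so (4,2) = 36.
Column 1: 42 + 54 + 75 + ? = 210, so (1,1) = 39.
Column 2 needs 210; the known cells sum to 165, so (3,2) = 45.
Column 3 needs 210; the known cells sum to 141, so (1,3) = 69.
Anti-diagonal needs 210; the known cells sum to 180, so (1,4) = 30.
The remaining cell in row 3 is (3,4) = 210 − 147 = 63.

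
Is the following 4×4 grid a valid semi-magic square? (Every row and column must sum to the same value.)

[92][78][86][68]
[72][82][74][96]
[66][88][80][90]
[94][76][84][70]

Row 1: 92 + 78 + 86 + 68 = 324.
Row 2: 72 + 82 + 74 + 96 = 324.
Row 3: 66 + 88 + 80 + 90 = 324.
Row 4: 94 + 76 + 84 + 70 = 324.
Column 1: 92 + 72 + 66 + 94 = 324.
Column 2: 78 + 82 + 88 + 76 = 324.
Column 3: 86 + 74 + 80 + 84 = 324.
Column 4: 68 + 96 + 90 + 70 = 324.
All lines sum to 324.

Yes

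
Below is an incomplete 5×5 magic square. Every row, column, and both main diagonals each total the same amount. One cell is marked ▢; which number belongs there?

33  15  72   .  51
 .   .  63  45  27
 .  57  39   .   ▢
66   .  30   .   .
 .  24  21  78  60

18

Column 3 is complete and sums to 225; that is the magic constant.
Row 1 must total 225; the given cells sum to 171, so (1,4) = 54.
Using row 5: 24 + 21 + 78 + 60 + ? → (5,1) = 225 − 183 = 42.
Anti-diagonal: 51 + 45 + 39 + 42 + ? = 225, so (4,2) = 48.
Column 2: 15 + 57 + 48 + 24 + ? = 225, so (2,2) = 81.
Main diagonal needs 225; the known cells sum to 213, so (4,4) = 12.
Row 2: 81 + 63 + 45 + 27 + ? = 225, so (2,1) = 9.
Row 4 must total 225; the given cells sum to 156, so (4,5) = 69.
Column 1 needs 225; the known cells sum to 150, so (3,1) = 75.
From column 4, 225 − (54 + 45 + 12 + 78) gives (3,4) = 36.
Using column 5: 51 + 27 + 69 + 60 + ? → (3,5) = 225 − 207 = 18.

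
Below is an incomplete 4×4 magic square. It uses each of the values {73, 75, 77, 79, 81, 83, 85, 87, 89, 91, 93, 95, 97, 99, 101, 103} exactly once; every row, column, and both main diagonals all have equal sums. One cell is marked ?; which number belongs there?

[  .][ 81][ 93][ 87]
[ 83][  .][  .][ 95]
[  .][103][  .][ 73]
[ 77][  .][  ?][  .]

The 16 entries sum to 1408, so each line sums to 1408/4 = 352.
Row 1 needs 352; the known cells sum to 261, so (1,1) = 91.
From column 1, 352 − (91 + 83 + 77) gives (3,1) = 101.
Column 4: 87 + 95 + 73 + ? = 352, so (4,4) = 97.
The remaining cell in anti-diagonal is (2,3) = 352 − 267 = 85.
Row 2 needs 352; the known cells sum to 263, so (2,2) = 89.
From row 3, 352 − (101 + 103 + 73) gives (3,3) = 75.
The remaining cell in column 2 is (4,2) = 352 − 273 = 79.
From column 3, 352 − (93 + 85 + 75) gives (4,3) = 99.

99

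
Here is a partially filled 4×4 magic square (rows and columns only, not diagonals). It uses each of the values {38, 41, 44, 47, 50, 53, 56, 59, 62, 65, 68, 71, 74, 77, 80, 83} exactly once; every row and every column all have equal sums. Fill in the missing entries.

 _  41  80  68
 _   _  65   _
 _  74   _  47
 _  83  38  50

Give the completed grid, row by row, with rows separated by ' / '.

The 16 entries sum to 968, so each line sums to 968/4 = 242.
Using row 1: 41 + 80 + 68 + ? → (1,1) = 242 − 189 = 53.
Row 4 must total 242; the given cells sum to 171, so (4,1) = 71.
Using column 2: 41 + 74 + 83 + ? → (2,2) = 242 − 198 = 44.
Column 3 must total 242; the given cells sum to 183, so (3,3) = 59.
Using column 4: 68 + 47 + 50 + ? → (2,4) = 242 − 165 = 77.
Row 2 must total 242; the given cells sum to 186, so (2,1) = 56.
From row 3, 242 − (74 + 59 + 47) gives (3,1) = 62.

53 41 80 68 / 56 44 65 77 / 62 74 59 47 / 71 83 38 50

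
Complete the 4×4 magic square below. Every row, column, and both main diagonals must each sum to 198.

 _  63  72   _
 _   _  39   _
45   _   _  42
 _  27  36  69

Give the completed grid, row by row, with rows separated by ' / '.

30 63 72 33 / 57 48 39 54 / 45 60 51 42 / 66 27 36 69

Row 4: 27 + 36 + 69 + ? = 198, so (4,1) = 66.
From column 3, 198 − (72 + 39 + 36) gives (3,3) = 51.
Row 3: 45 + 51 + 42 + ? = 198, so (3,2) = 60.
Column 2 must total 198; the given cells sum to 150, so (2,2) = 48.
Main diagonal must total 198; the given cells sum to 168, so (1,1) = 30.
The remaining cell in anti-diagonal is (1,4) = 198 − 165 = 33.
Column 1 needs 198; the known cells sum to 141, so (2,1) = 57.
Using column 4: 33 + 42 + 69 + ? → (2,4) = 198 − 144 = 54.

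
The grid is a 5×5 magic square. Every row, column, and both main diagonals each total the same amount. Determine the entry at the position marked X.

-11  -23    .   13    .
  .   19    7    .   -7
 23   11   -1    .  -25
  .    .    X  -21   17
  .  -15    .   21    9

Main diagonal is complete and sums to -5; that is the magic constant.
Row 3 needs -5; the known cells sum to 8, so (3,4) = -13.
Column 2: -23 + 19 + 11 + (-15) + ? = -5, so (4,2) = 3.
From column 4, -5 − (13 + (-13) + (-21) + 21) gives (2,4) = -5.
From column 5, -5 − (-7 + (-25) + 17 + 9) gives (1,5) = 1.
Anti-diagonal needs -5; the known cells sum to -2, so (5,1) = -3.
Row 1: -11 + (-23) + 13 + 1 + ? = -5, so (1,3) = 15.
Row 2 must total -5; the given cells sum to 14, so (2,1) = -19.
Row 5 must total -5; the given cells sum to 12, so (5,3) = -17.
The remaining cell in column 1 is (4,1) = -5 − (-10) = 5.
Column 3: 15 + 7 + (-1) + (-17) + ? = -5, so (4,3) = -9.

-9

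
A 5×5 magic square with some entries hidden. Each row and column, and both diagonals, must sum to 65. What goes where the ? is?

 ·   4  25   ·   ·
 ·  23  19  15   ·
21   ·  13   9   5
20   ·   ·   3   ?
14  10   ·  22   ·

The remaining cell in row 3 is (3,2) = 65 − 48 = 17.
Column 2 must total 65; the given cells sum to 54, so (4,2) = 11.
From column 4, 65 − (15 + 9 + 3 + 22) gives (1,4) = 16.
Anti-diagonal needs 65; the known cells sum to 53, so (1,5) = 12.
Row 1 must total 65; the given cells sum to 57, so (1,1) = 8.
Using column 1: 8 + 21 + 20 + 14 + ? → (2,1) = 65 − 63 = 2.
Main diagonal: 8 + 23 + 13 + 3 + ? = 65, so (5,5) = 18.
Row 2: 2 + 23 + 19 + 15 + ? = 65, so (2,5) = 6.
From row 5, 65 − (14 + 10 + 22 + 18) gives (5,3) = 1.
Column 3 must total 65; the given cells sum to 58, so (4,3) = 7.
Column 5: 12 + 6 + 5 + 18 + ? = 65, so (4,5) = 24.

24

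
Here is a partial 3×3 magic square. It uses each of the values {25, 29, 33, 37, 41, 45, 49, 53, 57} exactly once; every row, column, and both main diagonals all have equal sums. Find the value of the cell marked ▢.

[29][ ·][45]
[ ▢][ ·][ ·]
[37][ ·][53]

The 9 entries sum to 369, so each line sums to 369/3 = 123.
Row 1 must total 123; the given cells sum to 74, so (1,2) = 49.
The remaining cell in row 3 is (3,2) = 123 − 90 = 33.
Using column 1: 29 + 37 + ? → (2,1) = 123 − 66 = 57.

57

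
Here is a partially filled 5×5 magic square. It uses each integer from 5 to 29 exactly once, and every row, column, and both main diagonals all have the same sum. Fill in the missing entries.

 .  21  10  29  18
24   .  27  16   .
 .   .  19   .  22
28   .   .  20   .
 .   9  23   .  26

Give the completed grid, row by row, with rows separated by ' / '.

The entries are 5 through 29, which sum to 425, so each line sums to 425/5 = 85.
Row 1 needs 85; the known cells sum to 78, so (1,1) = 7.
Column 3: 10 + 27 + 19 + 23 + ? = 85, so (4,3) = 6.
Main diagonal: 7 + 19 + 20 + 26 + ? = 85, so (2,2) = 13.
Row 2: 24 + 13 + 27 + 16 + ? = 85, so (2,5) = 5.
Column 5: 18 + 5 + 22 + 26 + ? = 85, so (4,5) = 14.
The remaining cell in row 4 is (4,2) = 85 − 68 = 17.
Column 2 must total 85; the given cells sum to 60, so (3,2) = 25.
Using anti-diagonal: 18 + 16 + 19 + 17 + ? → (5,1) = 85 − 70 = 15.
The remaining cell in row 5 is (5,4) = 85 − 73 = 12.
The remaining cell in column 1 is (3,1) = 85 − 74 = 11.
From column 4, 85 − (29 + 16 + 20 + 12) gives (3,4) = 8.

7 21 10 29 18 / 24 13 27 16 5 / 11 25 19 8 22 / 28 17 6 20 14 / 15 9 23 12 26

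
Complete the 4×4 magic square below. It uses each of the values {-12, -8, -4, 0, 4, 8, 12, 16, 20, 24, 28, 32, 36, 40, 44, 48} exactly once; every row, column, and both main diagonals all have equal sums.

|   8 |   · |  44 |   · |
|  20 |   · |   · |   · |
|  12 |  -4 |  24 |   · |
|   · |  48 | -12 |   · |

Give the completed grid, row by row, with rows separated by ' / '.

8 -8 44 28 / 20 36 16 0 / 12 -4 24 40 / 32 48 -12 4

The 16 entries sum to 288, so each line sums to 288/4 = 72.
Using row 3: 12 + (-4) + 24 + ? → (3,4) = 72 − 32 = 40.
Column 1 must total 72; the given cells sum to 40, so (4,1) = 32.
Column 3 needs 72; the known cells sum to 56, so (2,3) = 16.
Anti-diagonal: 16 + (-4) + 32 + ? = 72, so (1,4) = 28.
Using row 1: 8 + 44 + 28 + ? → (1,2) = 72 − 80 = -8.
Row 4 must total 72; the given cells sum to 68, so (4,4) = 4.
From column 2, 72 − (-8 + (-4) + 48) gives (2,2) = 36.
Column 4 needs 72; the known cells sum to 72, so (2,4) = 0.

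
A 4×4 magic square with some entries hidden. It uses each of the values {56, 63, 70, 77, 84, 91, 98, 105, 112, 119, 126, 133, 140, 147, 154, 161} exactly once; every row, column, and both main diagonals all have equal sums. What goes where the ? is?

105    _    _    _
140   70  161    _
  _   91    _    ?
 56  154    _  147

The 16 entries sum to 1736, so each line sums to 1736/4 = 434.
Row 2 must total 434; the given cells sum to 371, so (2,4) = 63.
Row 4: 56 + 154 + 147 + ? = 434, so (4,3) = 77.
Column 1: 105 + 140 + 56 + ? = 434, so (3,1) = 133.
The remaining cell in column 2 is (1,2) = 434 − 315 = 119.
Main diagonal needs 434; the known cells sum to 322, so (3,3) = 112.
From anti-diagonal, 434 − (161 + 91 + 56) gives (1,4) = 126.
The remaining cell in row 1 is (1,3) = 434 − 350 = 84.
The remaining cell in row 3 is (3,4) = 434 − 336 = 98.

98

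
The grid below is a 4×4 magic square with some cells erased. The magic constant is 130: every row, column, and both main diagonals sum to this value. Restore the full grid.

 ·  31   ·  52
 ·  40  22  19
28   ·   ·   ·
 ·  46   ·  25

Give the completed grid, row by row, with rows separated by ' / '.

Row 2 must total 130; the given cells sum to 81, so (2,1) = 49.
Column 2 needs 130; the known cells sum to 117, so (3,2) = 13.
Using column 4: 52 + 19 + 25 + ? → (3,4) = 130 − 96 = 34.
Anti-diagonal needs 130; the known cells sum to 87, so (4,1) = 43.
Row 3: 28 + 13 + 34 + ? = 130, so (3,3) = 55.
The remaining cell in row 4 is (4,3) = 130 − 114 = 16.
Column 1 needs 130; the known cells sum to 120, so (1,1) = 10.
Using column 3: 22 + 55 + 16 + ? → (1,3) = 130 − 93 = 37.

10 31 37 52 / 49 40 22 19 / 28 13 55 34 / 43 46 16 25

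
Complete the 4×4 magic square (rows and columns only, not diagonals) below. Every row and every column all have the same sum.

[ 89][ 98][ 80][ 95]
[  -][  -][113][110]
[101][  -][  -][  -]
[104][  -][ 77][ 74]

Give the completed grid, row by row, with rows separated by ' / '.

89 98 80 95 / 68 71 113 110 / 101 86 92 83 / 104 107 77 74

Row 1 is already complete: 89 + 98 + 80 + 95 = 362, so that is the magic constant.
Row 4 must total 362; the given cells sum to 255, so (4,2) = 107.
Column 1 must total 362; the given cells sum to 294, so (2,1) = 68.
Column 3: 80 + 113 + 77 + ? = 362, so (3,3) = 92.
Column 4 must total 362; the given cells sum to 279, so (3,4) = 83.
Row 2 needs 362; the known cells sum to 291, so (2,2) = 71.
Using row 3: 101 + 92 + 83 + ? → (3,2) = 362 − 276 = 86.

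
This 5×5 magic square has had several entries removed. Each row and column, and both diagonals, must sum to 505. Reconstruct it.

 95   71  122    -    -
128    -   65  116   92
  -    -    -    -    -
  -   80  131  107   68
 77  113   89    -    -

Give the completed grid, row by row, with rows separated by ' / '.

95 71 122 83 134 / 128 104 65 116 92 / 86 137 98 74 110 / 119 80 131 107 68 / 77 113 89 125 101

From row 2, 505 − (128 + 65 + 116 + 92) gives (2,2) = 104.
The remaining cell in row 4 is (4,1) = 505 − 386 = 119.
Column 1 must total 505; the given cells sum to 419, so (3,1) = 86.
Column 2 must total 505; the given cells sum to 368, so (3,2) = 137.
Column 3: 122 + 65 + 131 + 89 + ? = 505, so (3,3) = 98.
Main diagonal must total 505; the given cells sum to 404, so (5,5) = 101.
Using anti-diagonal: 116 + 98 + 80 + 77 + ? → (1,5) = 505 − 371 = 134.
Using row 1: 95 + 71 + 122 + 134 + ? → (1,4) = 505 − 422 = 83.
Using row 5: 77 + 113 + 89 + 101 + ? → (5,4) = 505 − 380 = 125.
Using column 4: 83 + 116 + 107 + 125 + ? → (3,4) = 505 − 431 = 74.
From column 5, 505 − (134 + 92 + 68 + 101) gives (3,5) = 110.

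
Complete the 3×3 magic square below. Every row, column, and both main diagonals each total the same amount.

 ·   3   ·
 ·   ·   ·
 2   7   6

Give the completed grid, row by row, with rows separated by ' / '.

Row 3 is already complete: 2 + 7 + 6 = 15, so that is the magic constant.
Column 2 needs 15; the known cells sum to 10, so (2,2) = 5.
Main diagonal must total 15; the given cells sum to 11, so (1,1) = 4.
Using anti-diagonal: 5 + 2 + ? → (1,3) = 15 − 7 = 8.
Using column 1: 4 + 2 + ? → (2,1) = 15 − 6 = 9.
The remaining cell in column 3 is (2,3) = 15 − 14 = 1.

4 3 8 / 9 5 1 / 2 7 6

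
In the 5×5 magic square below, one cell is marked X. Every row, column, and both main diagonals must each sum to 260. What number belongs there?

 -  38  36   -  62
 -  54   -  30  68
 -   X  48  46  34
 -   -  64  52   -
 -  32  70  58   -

Column 3 must total 260; the given cells sum to 218, so (2,3) = 42.
From column 4, 260 − (30 + 46 + 52 + 58) gives (1,4) = 74.
From row 1, 260 − (38 + 36 + 74 + 62) gives (1,1) = 50.
Row 2: 54 + 42 + 30 + 68 + ? = 260, so (2,1) = 66.
Main diagonal must total 260; the given cells sum to 204, so (5,5) = 56.
The remaining cell in row 5 is (5,1) = 260 − 216 = 44.
Column 5 needs 260; the known cells sum to 220, so (4,5) = 40.
The remaining cell in anti-diagonal is (4,2) = 260 − 184 = 76.
Row 4 needs 260; the known cells sum to 232, so (4,1) = 28.
The remaining cell in column 1 is (3,1) = 260 − 188 = 72.
The remaining cell in column 2 is (3,2) = 260 − 200 = 60.

60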